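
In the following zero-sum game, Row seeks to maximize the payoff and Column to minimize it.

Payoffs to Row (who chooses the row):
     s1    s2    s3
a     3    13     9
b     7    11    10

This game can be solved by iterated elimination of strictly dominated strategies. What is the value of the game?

Column s2 is strictly dominated by s1 for Column (3<13, 7<11); eliminate s2.
Row a is strictly dominated by row b (7>3, 10>9); eliminate a.
Column s3 is strictly dominated by s1 for Column (7<10); eliminate s3.
Only (b, s1) remains, with payoff 7.

7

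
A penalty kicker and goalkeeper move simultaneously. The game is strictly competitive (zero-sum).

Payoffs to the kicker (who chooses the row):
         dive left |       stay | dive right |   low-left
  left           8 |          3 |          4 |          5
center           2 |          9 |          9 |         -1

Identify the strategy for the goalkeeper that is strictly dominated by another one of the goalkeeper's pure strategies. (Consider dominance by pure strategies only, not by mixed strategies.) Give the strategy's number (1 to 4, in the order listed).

1

The goalkeeper prefers columns that give the kicker less. Compare dive left with low-left: 5 < 8, -1 < 2.
So low-left strictly dominates dive left for the goalkeeper; dive left is strictly dominated.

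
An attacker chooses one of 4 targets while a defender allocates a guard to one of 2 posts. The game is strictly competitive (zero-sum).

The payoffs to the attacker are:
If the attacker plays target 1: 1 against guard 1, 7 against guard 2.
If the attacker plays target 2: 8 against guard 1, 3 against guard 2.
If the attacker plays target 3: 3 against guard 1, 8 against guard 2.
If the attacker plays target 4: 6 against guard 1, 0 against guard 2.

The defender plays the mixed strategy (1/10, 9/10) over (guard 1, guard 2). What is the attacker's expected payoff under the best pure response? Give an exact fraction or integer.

15/2

target 1: (1)·(1/10) + (7)·(9/10) = 32/5.
target 2: (8)·(1/10) + (3)·(9/10) = 7/2.
target 3: (3)·(1/10) + (8)·(9/10) = 15/2.
target 4: (6)·(1/10) + (0)·(9/10) = 3/5.
The best pure response is target 3 with expected payoff 15/2.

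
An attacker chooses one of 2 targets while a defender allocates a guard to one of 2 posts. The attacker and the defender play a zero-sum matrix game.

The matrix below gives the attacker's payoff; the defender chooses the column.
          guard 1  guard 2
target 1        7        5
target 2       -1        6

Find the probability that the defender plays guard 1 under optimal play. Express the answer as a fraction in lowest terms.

1/9

Row minima are 5 and -1, so the attacker's maximin is 5; column maxima are 7 and 6, so the defender's minimax is 6. These differ, so the equilibrium is in mixed strategies.
Let the defender play guard 1 with probability q. The attacker is indifferent when 7q + 5(1−q) = −q + 6(1−q), giving q = 1/9.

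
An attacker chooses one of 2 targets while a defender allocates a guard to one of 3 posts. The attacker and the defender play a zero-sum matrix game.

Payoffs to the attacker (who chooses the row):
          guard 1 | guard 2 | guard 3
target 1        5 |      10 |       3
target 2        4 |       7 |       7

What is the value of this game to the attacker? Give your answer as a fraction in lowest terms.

Column guard 2 is strictly dominated by guard 1 for the defender (it gives the attacker more in every row).
The remaining 2×2 game on (target 1, target 2) × (guard 1, guard 3) has no saddle point. Let the attacker play target 1 with probability p; indifference gives 5p + 4(1−p) = 3p + 7(1−p), so p = 3/5.
Similarly the defender's optimal q on guard 1 is 4/5, and the value is 5·(4/5) + (3)·(1/5) = 23/5.

23/5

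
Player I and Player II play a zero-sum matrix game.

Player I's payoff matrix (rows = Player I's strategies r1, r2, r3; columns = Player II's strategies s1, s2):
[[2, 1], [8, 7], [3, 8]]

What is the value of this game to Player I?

43/6

Row r1 is strictly dominated by row r2, so Player I never plays it.
The remaining 2×2 game on (r2, r3) × (s1, s2) has no saddle point. Let Player I play r2 with probability p; indifference gives 8p + 3(1−p) = 7p + 8(1−p), so p = 5/6.
Similarly Player II's optimal q on s1 is 1/6, and the value is 8·(1/6) + (7)·(5/6) = 43/6.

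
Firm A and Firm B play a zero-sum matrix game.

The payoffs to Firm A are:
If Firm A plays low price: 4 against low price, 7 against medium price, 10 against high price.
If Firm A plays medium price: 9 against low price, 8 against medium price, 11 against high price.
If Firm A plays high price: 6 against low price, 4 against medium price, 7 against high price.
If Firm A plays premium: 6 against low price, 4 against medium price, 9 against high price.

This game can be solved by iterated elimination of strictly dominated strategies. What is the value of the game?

Column high price is strictly dominated by low price for Firm B (4<10, 9<11, 6<7, 6<9); eliminate high price.
Row high price is strictly dominated by row medium price (9>6, 8>4); eliminate high price.
Row low price is strictly dominated by row medium price (9>4, 8>7); eliminate low price.
Row premium is strictly dominated by row medium price (9>6, 8>4); eliminate premium.
Column low price is strictly dominated by medium price for Firm B (8<9); eliminate low price.
Only (medium price, medium price) remains, with payoff 8.

8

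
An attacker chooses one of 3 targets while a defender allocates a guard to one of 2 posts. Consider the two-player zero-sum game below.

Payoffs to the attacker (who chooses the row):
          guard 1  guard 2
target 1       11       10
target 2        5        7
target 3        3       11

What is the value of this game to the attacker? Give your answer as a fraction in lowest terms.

91/9

Row target 2 is strictly dominated by row target 1, so the attacker never plays it.
The remaining 2×2 game on (target 1, target 3) × (guard 1, guard 2) has no saddle point. Let the attacker play target 1 with probability p; indifference gives 11p + 3(1−p) = 10p + 11(1−p), so p = 8/9.
Similarly the defender's optimal q on guard 1 is 1/9, and the value is 11·(1/9) + (10)·(8/9) = 91/9.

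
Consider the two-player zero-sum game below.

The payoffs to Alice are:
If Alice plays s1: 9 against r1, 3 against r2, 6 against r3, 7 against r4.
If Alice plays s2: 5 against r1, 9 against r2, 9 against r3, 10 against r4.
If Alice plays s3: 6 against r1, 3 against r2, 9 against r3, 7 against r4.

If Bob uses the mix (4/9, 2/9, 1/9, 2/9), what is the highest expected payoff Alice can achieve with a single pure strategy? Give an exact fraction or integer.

67/9

s1: (9)·(4/9) + (3)·(2/9) + (6)·(1/9) + (7)·(2/9) = 62/9.
s2: (5)·(4/9) + (9)·(2/9) + (9)·(1/9) + (10)·(2/9) = 67/9.
s3: (6)·(4/9) + (3)·(2/9) + (9)·(1/9) + (7)·(2/9) = 53/9.
The best pure response is s2 with expected payoff 67/9.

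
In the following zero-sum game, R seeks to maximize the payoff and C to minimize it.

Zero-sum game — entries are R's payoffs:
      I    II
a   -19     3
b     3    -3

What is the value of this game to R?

Row minima are -19 and -3, so R's maximin is -3; column maxima are 3 and 3, so C's minimax is 3. These differ, so the equilibrium is in mixed strategies.
Let R play a with probability p. C is indifferent when −19p + 3(1−p) = 3p − 3(1−p), giving p = 3/14.
Let C play I with probability q. R is indifferent when −19q + 3(1−q) = 3q − 3(1−q), giving q = 3/14.
The value is -19·(3/14) + (3)·(11/14) = -12/7.

-12/7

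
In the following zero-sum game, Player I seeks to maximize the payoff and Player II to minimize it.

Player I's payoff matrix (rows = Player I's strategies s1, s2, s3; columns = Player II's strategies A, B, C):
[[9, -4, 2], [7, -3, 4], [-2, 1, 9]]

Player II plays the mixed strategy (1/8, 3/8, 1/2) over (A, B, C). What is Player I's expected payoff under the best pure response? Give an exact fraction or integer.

s1: (9)·(1/8) + (-4)·(3/8) + (2)·(1/2) = 5/8.
s2: (7)·(1/8) + (-3)·(3/8) + (4)·(1/2) = 7/4.
s3: (-2)·(1/8) + (1)·(3/8) + (9)·(1/2) = 37/8.
The best pure response is s3 with expected payoff 37/8.

37/8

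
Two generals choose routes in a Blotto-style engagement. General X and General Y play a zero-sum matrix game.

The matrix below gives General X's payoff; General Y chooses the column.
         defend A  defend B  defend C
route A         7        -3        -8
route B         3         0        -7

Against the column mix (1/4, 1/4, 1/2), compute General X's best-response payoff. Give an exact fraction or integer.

-11/4

route A: (7)·(1/4) + (-3)·(1/4) + (-8)·(1/2) = -3.
route B: (3)·(1/4) + (0)·(1/4) + (-7)·(1/2) = -11/4.
The best pure response is route B with expected payoff -11/4.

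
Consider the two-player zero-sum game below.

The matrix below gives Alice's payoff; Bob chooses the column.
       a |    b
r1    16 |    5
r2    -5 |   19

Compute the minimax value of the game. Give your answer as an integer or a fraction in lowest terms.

Row minima are 5 and -5, so Alice's maximin is 5; column maxima are 16 and 19, so Bob's minimax is 16. These differ, so the equilibrium is in mixed strategies.
Let Alice play r1 with probability p. Bob is indifferent when 16p − 5(1−p) = 5p + 19(1−p), giving p = 24/35.
Let Bob play a with probability q. Alice is indifferent when 16q + 5(1−q) = −5q + 19(1−q), giving q = 2/5.
The value is 16·(2/5) + (5)·(3/5) = 47/5.

47/5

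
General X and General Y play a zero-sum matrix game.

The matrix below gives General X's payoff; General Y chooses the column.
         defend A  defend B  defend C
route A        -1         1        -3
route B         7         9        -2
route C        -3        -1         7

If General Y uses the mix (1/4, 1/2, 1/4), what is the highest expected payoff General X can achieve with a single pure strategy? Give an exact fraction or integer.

route A: (-1)·(1/4) + (1)·(1/2) + (-3)·(1/4) = -1/2.
route B: (7)·(1/4) + (9)·(1/2) + (-2)·(1/4) = 23/4.
route C: (-3)·(1/4) + (-1)·(1/2) + (7)·(1/4) = 1/2.
The best pure response is route B with expected payoff 23/4.

23/4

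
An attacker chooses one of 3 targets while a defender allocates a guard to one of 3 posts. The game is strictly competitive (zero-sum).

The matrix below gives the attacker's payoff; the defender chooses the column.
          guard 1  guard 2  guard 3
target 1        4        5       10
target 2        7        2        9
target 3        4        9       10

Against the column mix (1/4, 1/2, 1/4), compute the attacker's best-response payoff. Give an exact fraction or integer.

8

target 1: (4)·(1/4) + (5)·(1/2) + (10)·(1/4) = 6.
target 2: (7)·(1/4) + (2)·(1/2) + (9)·(1/4) = 5.
target 3: (4)·(1/4) + (9)·(1/2) + (10)·(1/4) = 8.
The best pure response is target 3 with expected payoff 8.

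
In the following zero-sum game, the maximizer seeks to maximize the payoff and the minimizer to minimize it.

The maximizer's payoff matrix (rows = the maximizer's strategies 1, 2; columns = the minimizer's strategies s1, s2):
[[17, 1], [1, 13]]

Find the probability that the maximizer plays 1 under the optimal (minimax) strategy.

3/7

Row minima are 1 and 1, so the maximizer's maximin is 1; column maxima are 17 and 13, so the minimizer's minimax is 13. These differ, so the equilibrium is in mixed strategies.
Let the maximizer play 1 with probability p. The minimizer is indifferent when 17p + (1−p) = p + 13(1−p), giving p = 3/7.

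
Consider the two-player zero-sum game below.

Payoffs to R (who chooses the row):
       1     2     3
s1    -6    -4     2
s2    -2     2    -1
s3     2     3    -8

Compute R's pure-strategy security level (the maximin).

The worst-case payoff for each row is s1: -6, s2: -2, s3: -8.
The best of these is -2.

-2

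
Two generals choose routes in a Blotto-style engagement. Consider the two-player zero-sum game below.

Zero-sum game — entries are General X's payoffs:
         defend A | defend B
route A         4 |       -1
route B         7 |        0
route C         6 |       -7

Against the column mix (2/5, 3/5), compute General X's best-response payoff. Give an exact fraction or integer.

14/5

route A: (4)·(2/5) + (-1)·(3/5) = 1.
route B: (7)·(2/5) + (0)·(3/5) = 14/5.
route C: (6)·(2/5) + (-7)·(3/5) = -9/5.
The best pure response is route B with expected payoff 14/5.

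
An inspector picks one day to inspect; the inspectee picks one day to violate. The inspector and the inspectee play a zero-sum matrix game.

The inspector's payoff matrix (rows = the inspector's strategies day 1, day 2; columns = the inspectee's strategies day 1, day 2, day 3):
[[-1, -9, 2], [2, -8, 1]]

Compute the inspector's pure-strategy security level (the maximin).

The worst-case payoff for each row is day 1: -9, day 2: -8.
The best of these is -8.

-8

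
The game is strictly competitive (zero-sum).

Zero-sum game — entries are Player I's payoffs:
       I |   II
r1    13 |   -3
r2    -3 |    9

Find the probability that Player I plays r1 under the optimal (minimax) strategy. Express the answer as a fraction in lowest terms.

Row minima are -3 and -3, so Player I's maximin is -3; column maxima are 13 and 9, so Player II's minimax is 9. These differ, so the equilibrium is in mixed strategies.
Let Player I play r1 with probability p. Player II is indifferent when 13p − 3(1−p) = −3p + 9(1−p), giving p = 3/7.

3/7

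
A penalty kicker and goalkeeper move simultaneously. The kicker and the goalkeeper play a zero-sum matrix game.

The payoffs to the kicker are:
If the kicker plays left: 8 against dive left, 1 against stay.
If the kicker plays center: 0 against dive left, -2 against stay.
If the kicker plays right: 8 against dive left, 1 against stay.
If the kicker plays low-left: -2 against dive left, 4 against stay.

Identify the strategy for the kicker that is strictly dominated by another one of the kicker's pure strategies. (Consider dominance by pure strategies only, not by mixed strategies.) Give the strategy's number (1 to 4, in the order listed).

Compare center with left: 8 > 0, 1 > -2.
So left strictly dominates center for the kicker; center is strictly dominated.

2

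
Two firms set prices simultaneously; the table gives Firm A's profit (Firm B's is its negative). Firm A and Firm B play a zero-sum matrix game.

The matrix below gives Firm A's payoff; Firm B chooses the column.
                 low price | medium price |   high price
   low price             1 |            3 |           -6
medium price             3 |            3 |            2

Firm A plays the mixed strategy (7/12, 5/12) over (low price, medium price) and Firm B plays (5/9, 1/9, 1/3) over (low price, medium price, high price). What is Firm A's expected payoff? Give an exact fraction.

Against (5/9, 1/9, 1/3), each row's expected payoff is low price: -10/9; medium price: 8/3.
Taking the (7/12, 5/12)-weighted average: (7/12)·(-10/9) + (5/12)·(8/3) = 25/54.

25/54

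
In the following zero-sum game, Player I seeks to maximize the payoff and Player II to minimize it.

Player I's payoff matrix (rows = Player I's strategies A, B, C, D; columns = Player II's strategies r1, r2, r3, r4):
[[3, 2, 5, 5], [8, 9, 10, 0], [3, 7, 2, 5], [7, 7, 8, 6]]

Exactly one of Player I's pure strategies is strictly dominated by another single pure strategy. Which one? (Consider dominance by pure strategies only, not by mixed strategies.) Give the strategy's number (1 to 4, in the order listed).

1

Compare A with D: 7 > 3, 7 > 2, 8 > 5, 6 > 5.
So D strictly dominates A for Player I; A is strictly dominated.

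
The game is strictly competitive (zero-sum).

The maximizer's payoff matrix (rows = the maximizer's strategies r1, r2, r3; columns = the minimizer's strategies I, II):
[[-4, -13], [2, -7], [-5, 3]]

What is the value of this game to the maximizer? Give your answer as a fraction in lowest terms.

Row r1 is strictly dominated by row r2, so the maximizer never plays it.
The remaining 2×2 game on (r2, r3) × (I, II) has no saddle point. Let the maximizer play r2 with probability p; indifference gives 2p − 5(1−p) = −7p + 3(1−p), so p = 8/17.
Similarly the minimizer's optimal q on I is 10/17, and the value is 2·(10/17) + (-7)·(7/17) = -29/17.

-29/17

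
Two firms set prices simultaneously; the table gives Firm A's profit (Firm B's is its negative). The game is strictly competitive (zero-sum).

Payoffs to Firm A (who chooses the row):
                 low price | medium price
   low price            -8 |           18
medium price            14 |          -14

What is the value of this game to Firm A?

70/27

Row minima are -8 and -14, so Firm A's maximin is -8; column maxima are 14 and 18, so Firm B's minimax is 14. These differ, so the equilibrium is in mixed strategies.
Let Firm A play low price with probability p. Firm B is indifferent when −8p + 14(1−p) = 18p − 14(1−p), giving p = 14/27.
Let Firm B play low price with probability q. Firm A is indifferent when −8q + 18(1−q) = 14q − 14(1−q), giving q = 16/27.
The value is -8·(16/27) + (18)·(11/27) = 70/27.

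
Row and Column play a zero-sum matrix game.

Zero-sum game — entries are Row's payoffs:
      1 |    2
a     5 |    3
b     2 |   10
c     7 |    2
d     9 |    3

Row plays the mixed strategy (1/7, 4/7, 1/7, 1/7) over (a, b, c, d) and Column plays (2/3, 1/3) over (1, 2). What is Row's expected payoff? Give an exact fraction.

Against (2/3, 1/3), each row's expected payoff is a: 13/3; b: 14/3; c: 16/3; d: 7.
Taking the (1/7, 4/7, 1/7, 1/7)-weighted average: (1/7)·(13/3) + (4/7)·(14/3) + (1/7)·(16/3) + (1/7)·(7) = 106/21.

106/21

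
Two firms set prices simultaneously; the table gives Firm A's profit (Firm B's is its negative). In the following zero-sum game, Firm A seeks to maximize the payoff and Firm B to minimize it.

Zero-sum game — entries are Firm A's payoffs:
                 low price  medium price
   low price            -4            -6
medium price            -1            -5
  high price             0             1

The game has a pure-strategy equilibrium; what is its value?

Row minima: -6, -5, 0 → Firm A's maximin is 0.
Column maxima: 0, 1 → Firm B's minimax is 0.
They coincide at (high price, low price), so the value is 0.

0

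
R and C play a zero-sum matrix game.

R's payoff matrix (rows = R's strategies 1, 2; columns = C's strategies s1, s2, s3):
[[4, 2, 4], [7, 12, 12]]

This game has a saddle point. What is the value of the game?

7

Row minima: 2, 7 → R's maximin is 7.
Column maxima: 7, 12, 12 → C's minimax is 7.
They coincide at (2, s1), so the value is 7.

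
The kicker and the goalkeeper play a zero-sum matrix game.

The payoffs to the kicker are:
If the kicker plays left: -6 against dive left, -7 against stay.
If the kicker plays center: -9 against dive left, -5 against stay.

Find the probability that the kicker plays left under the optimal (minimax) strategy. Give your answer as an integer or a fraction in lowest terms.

4/5

Row minima are -7 and -9, so the kicker's maximin is -7; column maxima are -6 and -5, so the goalkeeper's minimax is -6. These differ, so the equilibrium is in mixed strategies.
Let the kicker play left with probability p. The goalkeeper is indifferent when −6p − 9(1−p) = −7p − 5(1−p), giving p = 4/5.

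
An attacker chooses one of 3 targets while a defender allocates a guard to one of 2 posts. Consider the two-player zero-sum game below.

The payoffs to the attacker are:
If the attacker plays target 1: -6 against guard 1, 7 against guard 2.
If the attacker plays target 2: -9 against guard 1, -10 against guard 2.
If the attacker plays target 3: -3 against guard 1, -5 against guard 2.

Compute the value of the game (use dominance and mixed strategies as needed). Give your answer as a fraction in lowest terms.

-17/5

Row target 2 is strictly dominated by row target 3, so the attacker never plays it.
The remaining 2×2 game on (target 1, target 3) × (guard 1, guard 2) has no saddle point. Let the attacker play target 1 with probability p; indifference gives −6p − 3(1−p) = 7p − 5(1−p), so p = 2/15.
Similarly the defender's optimal q on guard 1 is 4/5, and the value is -6·(4/5) + (7)·(1/5) = -17/5.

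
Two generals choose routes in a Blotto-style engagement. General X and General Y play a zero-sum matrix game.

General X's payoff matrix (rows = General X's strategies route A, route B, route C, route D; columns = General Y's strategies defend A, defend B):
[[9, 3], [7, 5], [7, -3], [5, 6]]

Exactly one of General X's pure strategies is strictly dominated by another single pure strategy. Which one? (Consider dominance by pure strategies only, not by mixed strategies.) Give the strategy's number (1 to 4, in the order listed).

Compare route C with route A: 9 > 7, 3 > -3.
So route A strictly dominates route C for General X; route C is strictly dominated.

3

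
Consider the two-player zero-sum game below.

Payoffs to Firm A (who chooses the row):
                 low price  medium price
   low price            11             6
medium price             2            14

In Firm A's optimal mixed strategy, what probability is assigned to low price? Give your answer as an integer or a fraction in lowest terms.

Row minima are 6 and 2, so Firm A's maximin is 6; column maxima are 11 and 14, so Firm B's minimax is 11. These differ, so the equilibrium is in mixed strategies.
Let Firm A play low price with probability p. Firm B is indifferent when 11p + 2(1−p) = 6p + 14(1−p), giving p = 12/17.

12/17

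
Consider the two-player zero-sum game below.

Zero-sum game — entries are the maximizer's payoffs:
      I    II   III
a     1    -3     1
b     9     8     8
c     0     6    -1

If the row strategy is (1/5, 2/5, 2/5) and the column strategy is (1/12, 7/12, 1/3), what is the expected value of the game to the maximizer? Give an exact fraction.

127/30

Against (1/12, 7/12, 1/3), each row's expected payoff is a: -4/3; b: 97/12; c: 19/6.
Taking the (1/5, 2/5, 2/5)-weighted average: (1/5)·(-4/3) + (2/5)·(97/12) + (2/5)·(19/6) = 127/30.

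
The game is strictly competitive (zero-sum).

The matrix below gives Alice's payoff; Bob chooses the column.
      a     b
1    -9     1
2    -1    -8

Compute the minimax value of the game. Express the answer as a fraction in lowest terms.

Row minima are -9 and -8, so Alice's maximin is -8; column maxima are -1 and 1, so Bob's minimax is -1. These differ, so the equilibrium is in mixed strategies.
Let Alice play 1 with probability p. Bob is indifferent when −9p − (1−p) = p − 8(1−p), giving p = 7/17.
Let Bob play a with probability q. Alice is indifferent when −9q + (1−q) = −q − 8(1−q), giving q = 9/17.
The value is -9·(9/17) + (1)·(8/17) = -73/17.

-73/17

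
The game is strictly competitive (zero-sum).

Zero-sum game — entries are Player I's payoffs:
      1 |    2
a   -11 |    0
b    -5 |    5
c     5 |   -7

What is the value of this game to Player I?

-5/11

Row a is strictly dominated by row b, so Player I never plays it.
The remaining 2×2 game on (b, c) × (1, 2) has no saddle point. Let Player I play b with probability p; indifference gives −5p + 5(1−p) = 5p − 7(1−p), so p = 6/11.
Similarly Player II's optimal q on 1 is 6/11, and the value is -5·(6/11) + (5)·(5/11) = -5/11.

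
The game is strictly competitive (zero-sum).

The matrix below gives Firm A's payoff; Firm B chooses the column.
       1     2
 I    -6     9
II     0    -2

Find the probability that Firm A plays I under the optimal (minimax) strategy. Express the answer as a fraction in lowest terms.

Row minima are -6 and -2, so Firm A's maximin is -2; column maxima are 0 and 9, so Firm B's minimax is 0. These differ, so the equilibrium is in mixed strategies.
Let Firm A play I with probability p. Firm B is indifferent when −6p = 9p − 2(1−p), giving p = 2/17.

2/17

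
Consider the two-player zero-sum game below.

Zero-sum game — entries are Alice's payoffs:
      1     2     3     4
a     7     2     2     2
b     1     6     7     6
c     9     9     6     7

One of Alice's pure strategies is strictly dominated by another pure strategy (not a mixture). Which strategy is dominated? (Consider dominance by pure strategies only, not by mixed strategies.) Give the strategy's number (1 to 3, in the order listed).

1

Compare a with c: 9 > 7, 9 > 2, 6 > 2, 7 > 2.
So c strictly dominates a for Alice; a is strictly dominated.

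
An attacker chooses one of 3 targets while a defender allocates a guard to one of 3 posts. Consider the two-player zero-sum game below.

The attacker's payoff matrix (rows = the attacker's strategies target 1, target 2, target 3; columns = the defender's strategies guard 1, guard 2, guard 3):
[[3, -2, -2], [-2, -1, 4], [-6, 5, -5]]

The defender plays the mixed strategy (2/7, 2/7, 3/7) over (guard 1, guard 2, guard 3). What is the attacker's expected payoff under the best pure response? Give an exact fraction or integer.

target 1: (3)·(2/7) + (-2)·(2/7) + (-2)·(3/7) = -4/7.
target 2: (-2)·(2/7) + (-1)·(2/7) + (4)·(3/7) = 6/7.
target 3: (-6)·(2/7) + (5)·(2/7) + (-5)·(3/7) = -17/7.
The best pure response is target 2 with expected payoff 6/7.

6/7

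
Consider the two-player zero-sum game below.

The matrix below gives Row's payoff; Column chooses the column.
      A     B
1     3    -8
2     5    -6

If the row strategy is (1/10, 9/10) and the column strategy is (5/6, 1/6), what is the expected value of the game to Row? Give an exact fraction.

Against (5/6, 1/6), each row's expected payoff is 1: 7/6; 2: 19/6.
Taking the (1/10, 9/10)-weighted average: (1/10)·(7/6) + (9/10)·(19/6) = 89/30.

89/30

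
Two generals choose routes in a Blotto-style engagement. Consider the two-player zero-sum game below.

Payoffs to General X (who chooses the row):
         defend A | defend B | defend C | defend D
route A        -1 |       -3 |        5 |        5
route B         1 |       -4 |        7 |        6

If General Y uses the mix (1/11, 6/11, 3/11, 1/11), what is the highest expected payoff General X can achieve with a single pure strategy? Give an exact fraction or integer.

route A: (-1)·(1/11) + (-3)·(6/11) + (5)·(3/11) + (5)·(1/11) = 1/11.
route B: (1)·(1/11) + (-4)·(6/11) + (7)·(3/11) + (6)·(1/11) = 4/11.
The best pure response is route B with expected payoff 4/11.

4/11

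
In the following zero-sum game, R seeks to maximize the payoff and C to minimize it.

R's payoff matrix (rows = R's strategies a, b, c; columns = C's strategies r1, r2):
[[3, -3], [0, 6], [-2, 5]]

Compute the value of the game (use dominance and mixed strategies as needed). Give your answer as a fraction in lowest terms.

3/2

Row c is strictly dominated by row b, so R never plays it.
The remaining 2×2 game on (a, b) × (r1, r2) has no saddle point. Let R play a with probability p; indifference gives 3p = −3p + 6(1−p), so p = 1/2.
Similarly C's optimal q on r1 is 3/4, and the value is 3·(3/4) + (-3)·(1/4) = 3/2.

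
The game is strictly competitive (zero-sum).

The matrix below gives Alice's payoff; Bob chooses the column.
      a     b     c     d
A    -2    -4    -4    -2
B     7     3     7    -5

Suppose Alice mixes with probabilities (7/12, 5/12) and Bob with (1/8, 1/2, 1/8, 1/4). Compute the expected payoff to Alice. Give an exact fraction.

-17/16

Against (1/8, 1/2, 1/8, 1/4), each row's expected payoff is A: -13/4; B: 2.
Taking the (7/12, 5/12)-weighted average: (7/12)·(-13/4) + (5/12)·(2) = -17/16.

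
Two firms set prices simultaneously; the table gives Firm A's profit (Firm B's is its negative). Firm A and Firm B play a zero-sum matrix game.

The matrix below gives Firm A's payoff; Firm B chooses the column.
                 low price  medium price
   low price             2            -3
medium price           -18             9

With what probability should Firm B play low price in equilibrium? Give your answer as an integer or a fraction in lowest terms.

3/8

Row minima are -3 and -18, so Firm A's maximin is -3; column maxima are 2 and 9, so Firm B's minimax is 2. These differ, so the equilibrium is in mixed strategies.
Let Firm B play low price with probability q. Firm A is indifferent when 2q − 3(1−q) = −18q + 9(1−q), giving q = 3/8.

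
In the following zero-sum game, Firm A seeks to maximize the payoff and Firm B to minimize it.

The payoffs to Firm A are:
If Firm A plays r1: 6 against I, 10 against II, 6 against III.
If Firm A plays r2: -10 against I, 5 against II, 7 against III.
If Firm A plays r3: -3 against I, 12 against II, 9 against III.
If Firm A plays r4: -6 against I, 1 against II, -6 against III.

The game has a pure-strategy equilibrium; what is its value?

6

Row minima: 6, -10, -3, -6 → Firm A's maximin is 6.
Column maxima: 6, 12, 9 → Firm B's minimax is 6.
They coincide at (r1, I), so the value is 6.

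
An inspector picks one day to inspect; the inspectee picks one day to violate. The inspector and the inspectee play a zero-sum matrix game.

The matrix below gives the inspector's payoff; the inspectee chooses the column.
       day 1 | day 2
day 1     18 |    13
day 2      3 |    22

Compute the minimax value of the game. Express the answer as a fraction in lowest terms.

Row minima are 13 and 3, so the inspector's maximin is 13; column maxima are 18 and 22, so the inspectee's minimax is 18. These differ, so the equilibrium is in mixed strategies.
Let the inspector play day 1 with probability p. The inspectee is indifferent when 18p + 3(1−p) = 13p + 22(1−p), giving p = 19/24.
Let the inspectee play day 1 with probability q. The inspector is indifferent when 18q + 13(1−q) = 3q + 22(1−q), giving q = 3/8.
The value is 18·(3/8) + (13)·(5/8) = 119/8.

119/8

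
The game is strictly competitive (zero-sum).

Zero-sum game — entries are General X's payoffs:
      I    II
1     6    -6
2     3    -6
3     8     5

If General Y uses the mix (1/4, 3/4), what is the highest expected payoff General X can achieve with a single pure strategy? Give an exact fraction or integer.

1: (6)·(1/4) + (-6)·(3/4) = -3.
2: (3)·(1/4) + (-6)·(3/4) = -15/4.
3: (8)·(1/4) + (5)·(3/4) = 23/4.
The best pure response is 3 with expected payoff 23/4.

23/4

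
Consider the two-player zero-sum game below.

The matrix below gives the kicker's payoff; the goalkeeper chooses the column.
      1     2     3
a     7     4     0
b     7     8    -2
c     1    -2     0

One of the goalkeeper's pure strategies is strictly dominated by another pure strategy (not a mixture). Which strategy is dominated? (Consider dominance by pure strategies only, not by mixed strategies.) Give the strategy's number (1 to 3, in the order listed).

The goalkeeper prefers columns that give the kicker less. Compare 1 with 3: 0 < 7, -2 < 7, 0 < 1.
So 3 strictly dominates 1 for the goalkeeper; 1 is strictly dominated.

1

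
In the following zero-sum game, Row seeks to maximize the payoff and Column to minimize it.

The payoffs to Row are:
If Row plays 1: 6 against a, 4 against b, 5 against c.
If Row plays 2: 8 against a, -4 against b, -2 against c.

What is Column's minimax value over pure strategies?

The worst case (largest entry) in each column is a: 8, b: 4, c: 5.
The best (smallest) of these is 4.

4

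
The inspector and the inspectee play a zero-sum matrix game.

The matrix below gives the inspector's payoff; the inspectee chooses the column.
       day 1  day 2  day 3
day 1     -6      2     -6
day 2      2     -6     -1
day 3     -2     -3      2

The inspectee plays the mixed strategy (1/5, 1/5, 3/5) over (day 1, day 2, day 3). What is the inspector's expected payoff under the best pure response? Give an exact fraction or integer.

day 1: (-6)·(1/5) + (2)·(1/5) + (-6)·(3/5) = -22/5.
day 2: (2)·(1/5) + (-6)·(1/5) + (-1)·(3/5) = -7/5.
day 3: (-2)·(1/5) + (-3)·(1/5) + (2)·(3/5) = 1/5.
The best pure response is day 3 with expected payoff 1/5.

1/5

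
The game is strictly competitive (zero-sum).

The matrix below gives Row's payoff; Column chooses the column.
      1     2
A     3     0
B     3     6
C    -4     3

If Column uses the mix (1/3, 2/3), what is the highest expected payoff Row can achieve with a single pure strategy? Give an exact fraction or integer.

5

A: (3)·(1/3) + (0)·(2/3) = 1.
B: (3)·(1/3) + (6)·(2/3) = 5.
C: (-4)·(1/3) + (3)·(2/3) = 2/3.
The best pure response is B with expected payoff 5.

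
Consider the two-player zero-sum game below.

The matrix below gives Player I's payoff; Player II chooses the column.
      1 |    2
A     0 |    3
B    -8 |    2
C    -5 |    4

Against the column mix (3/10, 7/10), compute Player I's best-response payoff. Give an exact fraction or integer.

21/10

A: (0)·(3/10) + (3)·(7/10) = 21/10.
B: (-8)·(3/10) + (2)·(7/10) = -1.
C: (-5)·(3/10) + (4)·(7/10) = 13/10.
The best pure response is A with expected payoff 21/10.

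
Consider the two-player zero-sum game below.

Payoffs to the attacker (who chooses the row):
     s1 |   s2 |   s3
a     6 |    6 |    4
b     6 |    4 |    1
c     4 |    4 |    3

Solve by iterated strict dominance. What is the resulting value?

Column s2 is strictly dominated by s3 for the defender (4<6, 1<4, 3<4); eliminate s2.
Column s1 is strictly dominated by s3 for the defender (4<6, 1<6, 3<4); eliminate s1.
Row b is strictly dominated by row a (4>1); eliminate b.
Row c is strictly dominated by row a (4>3); eliminate c.
Only (a, s3) remains, with payoff 4.

4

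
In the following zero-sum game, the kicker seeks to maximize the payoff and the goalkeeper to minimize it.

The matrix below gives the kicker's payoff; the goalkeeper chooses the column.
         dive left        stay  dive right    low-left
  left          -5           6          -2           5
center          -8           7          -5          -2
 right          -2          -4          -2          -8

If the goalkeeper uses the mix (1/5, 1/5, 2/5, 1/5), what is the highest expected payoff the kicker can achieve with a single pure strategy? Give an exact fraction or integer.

left: (-5)·(1/5) + (6)·(1/5) + (-2)·(2/5) + (5)·(1/5) = 2/5.
center: (-8)·(1/5) + (7)·(1/5) + (-5)·(2/5) + (-2)·(1/5) = -13/5.
right: (-2)·(1/5) + (-4)·(1/5) + (-2)·(2/5) + (-8)·(1/5) = -18/5.
The best pure response is left with expected payoff 2/5.

2/5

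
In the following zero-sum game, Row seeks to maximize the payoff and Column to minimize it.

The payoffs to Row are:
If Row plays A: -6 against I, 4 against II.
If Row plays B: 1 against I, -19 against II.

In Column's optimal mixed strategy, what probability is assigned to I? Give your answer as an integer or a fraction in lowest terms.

Row minima are -6 and -19, so Row's maximin is -6; column maxima are 1 and 4, so Column's minimax is 1. These differ, so the equilibrium is in mixed strategies.
Let Column play I with probability q. Row is indifferent when −6q + 4(1−q) = q − 19(1−q), giving q = 23/30.

23/30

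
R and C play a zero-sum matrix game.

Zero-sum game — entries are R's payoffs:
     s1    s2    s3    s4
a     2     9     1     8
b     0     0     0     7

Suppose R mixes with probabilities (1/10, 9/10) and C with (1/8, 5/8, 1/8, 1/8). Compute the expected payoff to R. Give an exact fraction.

Against (1/8, 5/8, 1/8, 1/8), each row's expected payoff is a: 7; b: 7/8.
Taking the (1/10, 9/10)-weighted average: (1/10)·(7) + (9/10)·(7/8) = 119/80.

119/80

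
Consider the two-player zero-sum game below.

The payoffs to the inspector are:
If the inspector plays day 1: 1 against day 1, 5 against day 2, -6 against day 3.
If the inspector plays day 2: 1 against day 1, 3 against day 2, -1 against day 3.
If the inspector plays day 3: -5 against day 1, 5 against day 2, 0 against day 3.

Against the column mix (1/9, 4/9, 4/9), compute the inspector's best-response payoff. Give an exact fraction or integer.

5/3

day 1: (1)·(1/9) + (5)·(4/9) + (-6)·(4/9) = -1/3.
day 2: (1)·(1/9) + (3)·(4/9) + (-1)·(4/9) = 1.
day 3: (-5)·(1/9) + (5)·(4/9) + (0)·(4/9) = 5/3.
The best pure response is day 3 with expected payoff 5/3.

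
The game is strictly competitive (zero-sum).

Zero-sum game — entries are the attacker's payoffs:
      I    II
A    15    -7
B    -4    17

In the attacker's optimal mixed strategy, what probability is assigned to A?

21/43

Row minima are -7 and -4, so the attacker's maximin is -4; column maxima are 15 and 17, so the defender's minimax is 15. These differ, so the equilibrium is in mixed strategies.
Let the attacker play A with probability p. The defender is indifferent when 15p − 4(1−p) = −7p + 17(1−p), giving p = 21/43.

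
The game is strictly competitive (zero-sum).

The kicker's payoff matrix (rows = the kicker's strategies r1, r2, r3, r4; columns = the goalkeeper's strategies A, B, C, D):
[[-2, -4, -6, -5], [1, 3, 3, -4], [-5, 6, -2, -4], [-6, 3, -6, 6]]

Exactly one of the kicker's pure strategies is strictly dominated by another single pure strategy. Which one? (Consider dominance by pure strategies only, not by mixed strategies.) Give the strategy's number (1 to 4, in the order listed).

Compare r1 with r2: 1 > -2, 3 > -4, 3 > -6, -4 > -5.
So r2 strictly dominates r1 for the kicker; r1 is strictly dominated.

1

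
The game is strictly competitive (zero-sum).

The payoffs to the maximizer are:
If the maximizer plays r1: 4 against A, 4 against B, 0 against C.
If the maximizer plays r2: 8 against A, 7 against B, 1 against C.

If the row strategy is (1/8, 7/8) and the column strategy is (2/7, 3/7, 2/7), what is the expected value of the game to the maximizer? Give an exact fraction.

Against (2/7, 3/7, 2/7), each row's expected payoff is r1: 20/7; r2: 39/7.
Taking the (1/8, 7/8)-weighted average: (1/8)·(20/7) + (7/8)·(39/7) = 293/56.

293/56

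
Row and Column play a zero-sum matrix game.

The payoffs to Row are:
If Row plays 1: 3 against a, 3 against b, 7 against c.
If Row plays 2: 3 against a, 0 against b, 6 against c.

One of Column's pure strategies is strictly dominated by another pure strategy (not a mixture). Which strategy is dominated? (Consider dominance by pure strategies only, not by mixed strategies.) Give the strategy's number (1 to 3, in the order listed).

3

Column prefers columns that give Row less. Compare c with a: 3 < 7, 3 < 6.
So a strictly dominates c for Column; c is strictly dominated.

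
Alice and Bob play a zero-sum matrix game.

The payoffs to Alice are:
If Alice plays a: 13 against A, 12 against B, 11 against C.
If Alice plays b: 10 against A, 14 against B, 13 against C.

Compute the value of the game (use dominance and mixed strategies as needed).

59/5

Column B is strictly dominated by C for Bob (it gives Alice more in every row).
The remaining 2×2 game on (a, b) × (A, C) has no saddle point. Let Alice play a with probability p; indifference gives 13p + 10(1−p) = 11p + 13(1−p), so p = 3/5.
Similarly Bob's optimal q on A is 2/5, and the value is 13·(2/5) + (11)·(3/5) = 59/5.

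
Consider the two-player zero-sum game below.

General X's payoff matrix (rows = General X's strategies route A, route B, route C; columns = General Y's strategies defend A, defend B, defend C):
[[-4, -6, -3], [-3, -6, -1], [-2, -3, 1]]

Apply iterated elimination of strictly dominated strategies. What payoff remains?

Column defend A is strictly dominated by defend B for General Y (-6<-4, -6<-3, -3<-2); eliminate defend A.
Row route B is strictly dominated by row route C (-3>-6, 1>-1); eliminate route B.
Row route A is strictly dominated by row route C (-3>-6, 1>-3); eliminate route A.
Column defend C is strictly dominated by defend B for General Y (-3<1); eliminate defend C.
Only (route C, defend B) remains, with payoff -3.

-3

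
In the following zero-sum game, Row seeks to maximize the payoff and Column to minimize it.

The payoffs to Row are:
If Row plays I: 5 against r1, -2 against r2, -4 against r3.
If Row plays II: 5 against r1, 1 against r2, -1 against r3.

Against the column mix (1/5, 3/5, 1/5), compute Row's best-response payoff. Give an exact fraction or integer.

7/5

I: (5)·(1/5) + (-2)·(3/5) + (-4)·(1/5) = -1.
II: (5)·(1/5) + (1)·(3/5) + (-1)·(1/5) = 7/5.
The best pure response is II with expected payoff 7/5.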